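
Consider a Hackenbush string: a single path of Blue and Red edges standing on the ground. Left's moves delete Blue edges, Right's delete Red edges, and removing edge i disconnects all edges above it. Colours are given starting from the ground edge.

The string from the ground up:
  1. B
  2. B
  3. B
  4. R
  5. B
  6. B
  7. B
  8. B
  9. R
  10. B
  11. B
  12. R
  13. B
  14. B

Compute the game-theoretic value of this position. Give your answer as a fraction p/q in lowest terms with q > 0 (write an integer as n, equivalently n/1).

val_1 [B]  L=[0]  R=[]  => 1
val_2 [BB]  L=[0, 1]  R=[]  => 2
val_3 [BBB]  L=[0, 1, 2]  R=[]  => 3
val_4 [BBBR]  L=[0, 1, 2]  R=[3]  => 5/2
val_5 [BBBRB]  L=[0, 1, 2, 5/2]  R=[3]  => 11/4
val_6 [BBBRBB]  L=[0, 1, 2, 5/2, 11/4]  R=[3]  => 23/8
val_7 [BBBRBBB]  L=[0, 1, 2, 5/2, 11/4, 23/8]  R=[3]  => 47/16
val_8 [BBBRBBBB]  L=[0, 1, 2, 5/2, 11/4, 23/8, 47/16]  R=[3]  => 95/32
val_9 [BBBRBBBBR]  L=[0, 1, 2, 5/2, 11/4, 23/8, 47/16]  R=[95/32, 3]  => 189/64
val_10 [BBBRBBBBRB]  L=[0, 1, 2, 5/2, 11/4, 23/8, 47/16, 189/64]  R=[95/32, 3]  => 379/128
val_11 [BBBRBBBBRBB]  L=[0, 1, 2, 5/2, 11/4, 23/8, 47/16, 189/64, 379/128]  R=[95/32, 3]  => 759/256
val_12 [BBBRBBBBRBBR]  L=[0, 1, 2, 5/2, 11/4, 23/8, 47/16, 189/64, 379/128]  R=[759/256, 95/32, 3]  => 1517/512
val_13 [BBBRBBBBRBBRB]  L=[0, 1, 2, 5/2, 11/4, 23/8, 47/16, 189/64, 379/128, 1517/512]  R=[759/256, 95/32, 3]  => 3035/1024
val_14 [BBBRBBBBRBBRBB]  L=[0, 1, 2, 5/2, 11/4, 23/8, 47/16, 189/64, 379/128, 1517/512, 3035/1024]  R=[759/256, 95/32, 3]  => 6071/2048

6071/2048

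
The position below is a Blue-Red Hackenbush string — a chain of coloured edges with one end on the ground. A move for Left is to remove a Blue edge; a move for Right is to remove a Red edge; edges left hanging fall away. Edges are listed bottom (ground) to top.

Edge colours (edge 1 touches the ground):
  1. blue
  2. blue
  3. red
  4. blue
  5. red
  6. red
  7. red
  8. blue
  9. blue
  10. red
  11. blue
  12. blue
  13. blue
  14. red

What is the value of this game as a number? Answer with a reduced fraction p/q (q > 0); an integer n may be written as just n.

Recurse on prefixes of the 14-edge string blue blue red blue red red red blue blue red blue blue blue red:
b: Left { 0 }, Right { none } => simplest 1
bb: Left { 0 1 }, Right { none } => simplest 2
bbr: Left { 0 1 }, Right { 2 } => simplest 3/2
bbrb: Left { 0 1 3/2 }, Right { 2 } => simplest 7/4
bbrbr: Left { 0 1 3/2 }, Right { 7/4 2 } => simplest 13/8
bbrbrr: Left { 0 1 3/2 }, Right { 13/8 7/4 2 } => simplest 25/16
bbrbrrr: Left { 0 1 3/2 }, Right { 25/16 13/8 7/4 2 } => simplest 49/32
bbrbrrrb: Left { 0 1 3/2 49/32 }, Right { 25/16 13/8 7/4 2 } => simplest 99/64
bbrbrrrbb: Left { 0 1 3/2 49/32 99/64 }, Right { 25/16 13/8 7/4 2 } => simplest 199/128
bbrbrrrbbr: Left { 0 1 3/2 49/32 99/64 }, Right { 199/128 25/16 13/8 7/4 2 } => simplest 397/256
bbrbrrrbbrb: Left { 0 1 3/2 49/32 99/64 397/256 }, Right { 199/128 25/16 13/8 7/4 2 } => simplest 795/512
bbrbrrrbbrbb: Left { 0 1 3/2 49/32 99/64 397/256 795/512 }, Right { 199/128 25/16 13/8 7/4 2 } => simplest 1591/1024
bbrbrrrbbrbbb: Left { 0 1 3/2 49/32 99/64 397/256 795/512 1591/1024 }, Right { 199/128 25/16 13/8 7/4 2 } => simplest 3183/2048
bbrbrrrbbrbbbr: Left { 0 1 3/2 49/32 99/64 397/256 795/512 1591/1024 }, Right { 3183/2048 199/128 25/16 13/8 7/4 2 } => simplest 6365/4096

6365/4096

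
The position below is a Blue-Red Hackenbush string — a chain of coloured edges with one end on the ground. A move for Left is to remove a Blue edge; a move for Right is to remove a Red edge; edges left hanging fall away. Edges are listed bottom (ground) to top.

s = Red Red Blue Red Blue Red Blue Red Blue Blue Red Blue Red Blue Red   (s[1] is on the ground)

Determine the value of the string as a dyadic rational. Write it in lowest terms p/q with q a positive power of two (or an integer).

-13611/8192

Recurse on prefixes of the 15-edge string Red Red Blue Red Blue Red Blue Red Blue Blue Red Blue Red Blue Red:
G(R) = { (no moves) | 0 } => -1
G(RR) = { (no moves) | -1; 0 } => -2
G(RRB) = { -2 | -1; 0 } => -3/2
G(RRBR) = { -2 | -3/2; -1; 0 } => -7/4
G(RRBRB) = { -2; -7/4 | -3/2; -1; 0 } => -13/8
G(RRBRBR) = { -2; -7/4 | -13/8; -3/2; -1; 0 } => -27/16
G(RRBRBRB) = { -2; -7/4; -27/16 | -13/8; -3/2; -1; 0 } => -53/32
G(RRBRBRBR) = { -2; -7/4; -27/16 | -53/32; -13/8; -3/2; -1; 0 } => -107/64
G(RRBRBRBRB) = { -2; -7/4; -27/16; -107/64 | -53/32; -13/8; -3/2; -1; 0 } => -213/128
G(RRBRBRBRBB) = { -2; -7/4; -27/16; -107/64; -213/128 | -53/32; -13/8; -3/2; -1; 0 } => -425/256
G(RRBRBRBRBBR) = { -2; -7/4; -27/16; -107/64; -213/128 | -425/256; -53/32; -13/8; -3/2; -1; 0 } => -851/512
G(RRBRBRBRBBRB) = { -2; -7/4; -27/16; -107/64; -213/128; -851/512 | -425/256; -53/32; -13/8; -3/2; -1; 0 } => -1701/1024
G(RRBRBRBRBBRBR) = { -2; -7/4; -27/16; -107/64; -213/128; -851/512 | -1701/1024; -425/256; -53/32; -13/8; -3/2; -1; 0 } => -3403/2048
G(RRBRBRBRBBRBRB) = { -2; -7/4; -27/16; -107/64; -213/128; -851/512; -3403/2048 | -1701/1024; -425/256; -53/32; -13/8; -3/2; -1; 0 } => -6805/4096
G(RRBRBRBRBBRBRBR) = { -2; -7/4; -27/16; -107/64; -213/128; -851/512; -3403/2048 | -6805/4096; -1701/1024; -425/256; -53/32; -13/8; -3/2; -1; 0 } => -13611/8192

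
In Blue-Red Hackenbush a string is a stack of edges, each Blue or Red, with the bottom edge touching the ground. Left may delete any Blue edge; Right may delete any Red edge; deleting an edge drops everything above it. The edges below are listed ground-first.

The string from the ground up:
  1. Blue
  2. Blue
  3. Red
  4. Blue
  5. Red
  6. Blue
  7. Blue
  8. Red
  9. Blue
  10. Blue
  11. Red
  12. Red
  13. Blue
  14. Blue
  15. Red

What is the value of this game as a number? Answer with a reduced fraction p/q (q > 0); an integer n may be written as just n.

14029/8192

Build value(s[:k]) for k = 1..15, string s = Blue Blue Red Blue Red Blue Blue Red Blue Blue Red Red Blue Blue Red.
step 1: add Blue to get B; options L={ 0 } R={ none } ⇒ 1
step 2: add Blue to get BB; options L={ 0; 1 } R={ none } ⇒ 2
step 3: add Red to get BBR; options L={ 0; 1 } R={ 2 } ⇒ 3/2
step 4: add Blue to get BBRB; options L={ 0; 1; 3/2 } R={ 2 } ⇒ 7/4
step 5: add Red to get BBRBR; options L={ 0; 1; 3/2 } R={ 7/4; 2 } ⇒ 13/8
step 6: add Blue to get BBRBRB; options L={ 0; 1; 3/2; 13/8 } R={ 7/4; 2 } ⇒ 27/16
step 7: add Blue to get BBRBRBB; options L={ 0; 1; 3/2; 13/8; 27/16 } R={ 7/4; 2 } ⇒ 55/32
step 8: add Red to get BBRBRBBR; options L={ 0; 1; 3/2; 13/8; 27/16 } R={ 55/32; 7/4; 2 } ⇒ 109/64
step 9: add Blue to get BBRBRBBRB; options L={ 0; 1; 3/2; 13/8; 27/16; 109/64 } R={ 55/32; 7/4; 2 } ⇒ 219/128
step 10: add Blue to get BBRBRBBRBB; options L={ 0; 1; 3/2; 13/8; 27/16; 109/64; 219/128 } R={ 55/32; 7/4; 2 } ⇒ 439/256
step 11: add Red to get BBRBRBBRBBR; options L={ 0; 1; 3/2; 13/8; 27/16; 109/64; 219/128 } R={ 439/256; 55/32; 7/4; 2 } ⇒ 877/512
step 12: add Red to get BBRBRBBRBBRR; options L={ 0; 1; 3/2; 13/8; 27/16; 109/64; 219/128 } R={ 877/512; 439/256; 55/32; 7/4; 2 } ⇒ 1753/1024
step 13: add Blue to get BBRBRBBRBBRRB; options L={ 0; 1; 3/2; 13/8; 27/16; 109/64; 219/128; 1753/1024 } R={ 877/512; 439/256; 55/32; 7/4; 2 } ⇒ 3507/2048
step 14: add Blue to get BBRBRBBRBBRRBB; options L={ 0; 1; 3/2; 13/8; 27/16; 109/64; 219/128; 1753/1024; 3507/2048 } R={ 877/512; 439/256; 55/32; 7/4; 2 } ⇒ 7015/4096
step 15: add Red to get BBRBRBBRBBRRBBR; options L={ 0; 1; 3/2; 13/8; 27/16; 109/64; 219/128; 1753/1024; 3507/2048 } R={ 7015/4096; 877/512; 439/256; 55/32; 7/4; 2 } ⇒ 14029/8192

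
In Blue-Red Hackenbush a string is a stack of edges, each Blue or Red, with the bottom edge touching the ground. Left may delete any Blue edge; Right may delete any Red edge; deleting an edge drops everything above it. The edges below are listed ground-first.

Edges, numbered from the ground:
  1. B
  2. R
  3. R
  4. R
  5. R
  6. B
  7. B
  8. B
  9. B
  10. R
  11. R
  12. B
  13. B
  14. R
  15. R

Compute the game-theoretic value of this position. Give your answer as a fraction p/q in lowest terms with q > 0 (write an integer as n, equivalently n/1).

1945/16384

Build value(s[:k]) for k = 1..15, string s = B R R R R B B B B R R B B R R.
value_1 [B]  L=[0]  R=[·]  gives 1
value_2 [BR]  L=[0]  R=[1]  gives 1/2
value_3 [BRR]  L=[0]  R=[1/2; 1]  gives 1/4
value_4 [BRRR]  L=[0]  R=[1/4; 1/2; 1]  gives 1/8
value_5 [BRRRR]  L=[0]  R=[1/8; 1/4; 1/2; 1]  gives 1/16
value_6 [BRRRRB]  L=[0; 1/16]  R=[1/8; 1/4; 1/2; 1]  gives 3/32
value_7 [BRRRRBB]  L=[0; 1/16; 3/32]  R=[1/8; 1/4; 1/2; 1]  gives 7/64
value_8 [BRRRRBBB]  L=[0; 1/16; 3/32; 7/64]  R=[1/8; 1/4; 1/2; 1]  gives 15/128
value_9 [BRRRRBBBB]  L=[0; 1/16; 3/32; 7/64; 15/128]  R=[1/8; 1/4; 1/2; 1]  gives 31/256
value_10 [BRRRRBBBBR]  L=[0; 1/16; 3/32; 7/64; 15/128]  R=[31/256; 1/8; 1/4; 1/2; 1]  gives 61/512
value_11 [BRRRRBBBBRR]  L=[0; 1/16; 3/32; 7/64; 15/128]  R=[61/512; 31/256; 1/8; 1/4; 1/2; 1]  gives 121/1024
value_12 [BRRRRBBBBRRB]  L=[0; 1/16; 3/32; 7/64; 15/128; 121/1024]  R=[61/512; 31/256; 1/8; 1/4; 1/2; 1]  gives 243/2048
value_13 [BRRRRBBBBRRBB]  L=[0; 1/16; 3/32; 7/64; 15/128; 121/1024; 243/2048]  R=[61/512; 31/256; 1/8; 1/4; 1/2; 1]  gives 487/4096
value_14 [BRRRRBBBBRRBBR]  L=[0; 1/16; 3/32; 7/64; 15/128; 121/1024; 243/2048]  R=[487/4096; 61/512; 31/256; 1/8; 1/4; 1/2; 1]  gives 973/8192
value_15 [BRRRRBBBBRRBBRR]  L=[0; 1/16; 3/32; 7/64; 15/128; 121/1024; 243/2048]  R=[973/8192; 487/4096; 61/512; 31/256; 1/8; 1/4; 1/2; 1]  gives 1945/16384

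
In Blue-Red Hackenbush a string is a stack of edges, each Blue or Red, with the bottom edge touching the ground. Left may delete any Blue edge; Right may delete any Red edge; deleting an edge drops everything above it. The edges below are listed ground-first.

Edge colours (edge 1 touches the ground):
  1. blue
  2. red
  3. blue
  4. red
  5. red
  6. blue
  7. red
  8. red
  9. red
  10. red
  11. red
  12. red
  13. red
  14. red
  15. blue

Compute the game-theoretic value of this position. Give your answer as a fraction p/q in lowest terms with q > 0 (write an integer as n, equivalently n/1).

step 1: add blue to get b; options L={ 0 } R={ ∅ } -> 1
step 2: add red to get br; options L={ 0 } R={ 1 } -> 1/2
step 3: add blue to get brb; options L={ 0; 1/2 } R={ 1 } -> 3/4
step 4: add red to get brbr; options L={ 0; 1/2 } R={ 3/4; 1 } -> 5/8
step 5: add red to get brbrr; options L={ 0; 1/2 } R={ 5/8; 3/4; 1 } -> 9/16
step 6: add blue to get brbrrb; options L={ 0; 1/2; 9/16 } R={ 5/8; 3/4; 1 } -> 19/32
step 7: add red to get brbrrbr; options L={ 0; 1/2; 9/16 } R={ 19/32; 5/8; 3/4; 1 } -> 37/64
step 8: add red to get brbrrbrr; options L={ 0; 1/2; 9/16 } R={ 37/64; 19/32; 5/8; 3/4; 1 } -> 73/128
step 9: add red to get brbrrbrrr; options L={ 0; 1/2; 9/16 } R={ 73/128; 37/64; 19/32; 5/8; 3/4; 1 } -> 145/256
step 10: add red to get brbrrbrrrr; options L={ 0; 1/2; 9/16 } R={ 145/256; 73/128; 37/64; 19/32; 5/8; 3/4; 1 } -> 289/512
step 11: add red to get brbrrbrrrrr; options L={ 0; 1/2; 9/16 } R={ 289/512; 145/256; 73/128; 37/64; 19/32; 5/8; 3/4; 1 } -> 577/1024
step 12: add red to get brbrrbrrrrrr; options L={ 0; 1/2; 9/16 } R={ 577/1024; 289/512; 145/256; 73/128; 37/64; 19/32; 5/8; 3/4; 1 } -> 1153/2048
step 13: add red to get brbrrbrrrrrrr; options L={ 0; 1/2; 9/16 } R={ 1153/2048; 577/1024; 289/512; 145/256; 73/128; 37/64; 19/32; 5/8; 3/4; 1 } -> 2305/4096
step 14: add red to get brbrrbrrrrrrrr; options L={ 0; 1/2; 9/16 } R={ 2305/4096; 1153/2048; 577/1024; 289/512; 145/256; 73/128; 37/64; 19/32; 5/8; 3/4; 1 } -> 4609/8192
step 15: add blue to get brbrrbrrrrrrrrb; options L={ 0; 1/2; 9/16; 4609/8192 } R={ 2305/4096; 1153/2048; 577/1024; 289/512; 145/256; 73/128; 37/64; 19/32; 5/8; 3/4; 1 } -> 9219/16384

9219/16384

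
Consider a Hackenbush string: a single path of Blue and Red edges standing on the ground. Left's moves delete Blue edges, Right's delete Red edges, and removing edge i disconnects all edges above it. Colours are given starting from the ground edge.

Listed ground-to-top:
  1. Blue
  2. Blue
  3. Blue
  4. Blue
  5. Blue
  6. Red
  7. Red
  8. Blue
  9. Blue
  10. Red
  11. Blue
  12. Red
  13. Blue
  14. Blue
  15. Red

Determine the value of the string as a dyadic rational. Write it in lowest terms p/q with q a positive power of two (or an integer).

B: Left { 0 }, Right { ∅ } => simplest 1
BB: Left { 0; 1 }, Right { ∅ } => simplest 2
BBB: Left { 0; 1; 2 }, Right { ∅ } => simplest 3
BBBB: Left { 0; 1; 2; 3 }, Right { ∅ } => simplest 4
BBBBB: Left { 0; 1; 2; 3; 4 }, Right { ∅ } => simplest 5
BBBBBR: Left { 0; 1; 2; 3; 4 }, Right { 5 } => simplest 9/2
BBBBBRR: Left { 0; 1; 2; 3; 4 }, Right { 9/2; 5 } => simplest 17/4
BBBBBRRB: Left { 0; 1; 2; 3; 4; 17/4 }, Right { 9/2; 5 } => simplest 35/8
BBBBBRRBB: Left { 0; 1; 2; 3; 4; 17/4; 35/8 }, Right { 9/2; 5 } => simplest 71/16
BBBBBRRBBR: Left { 0; 1; 2; 3; 4; 17/4; 35/8 }, Right { 71/16; 9/2; 5 } => simplest 141/32
BBBBBRRBBRB: Left { 0; 1; 2; 3; 4; 17/4; 35/8; 141/32 }, Right { 71/16; 9/2; 5 } => simplest 283/64
BBBBBRRBBRBR: Left { 0; 1; 2; 3; 4; 17/4; 35/8; 141/32 }, Right { 283/64; 71/16; 9/2; 5 } => simplest 565/128
BBBBBRRBBRBRB: Left { 0; 1; 2; 3; 4; 17/4; 35/8; 141/32; 565/128 }, Right { 283/64; 71/16; 9/2; 5 } => simplest 1131/256
BBBBBRRBBRBRBB: Left { 0; 1; 2; 3; 4; 17/4; 35/8; 141/32; 565/128; 1131/256 }, Right { 283/64; 71/16; 9/2; 5 } => simplest 2263/512
BBBBBRRBBRBRBBR: Left { 0; 1; 2; 3; 4; 17/4; 35/8; 141/32; 565/128; 1131/256 }, Right { 2263/512; 283/64; 71/16; 9/2; 5 } => simplest 4525/1024

4525/1024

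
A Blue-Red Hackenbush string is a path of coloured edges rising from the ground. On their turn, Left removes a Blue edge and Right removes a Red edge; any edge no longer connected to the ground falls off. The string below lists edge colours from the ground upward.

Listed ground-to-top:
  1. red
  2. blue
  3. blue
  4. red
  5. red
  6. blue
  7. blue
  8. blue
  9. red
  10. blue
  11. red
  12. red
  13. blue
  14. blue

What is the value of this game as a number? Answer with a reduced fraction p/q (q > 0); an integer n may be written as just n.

G(r) = { (no moves) | 0 } so -1
G(rb) = { -1 | 0 } so -1/2
G(rbb) = { -1,-1/2 | 0 } so -1/4
G(rbbr) = { -1,-1/2 | -1/4,0 } so -3/8
G(rbbrr) = { -1,-1/2 | -3/8,-1/4,0 } so -7/16
G(rbbrrb) = { -1,-1/2,-7/16 | -3/8,-1/4,0 } so -13/32
G(rbbrrbb) = { -1,-1/2,-7/16,-13/32 | -3/8,-1/4,0 } so -25/64
G(rbbrrbbb) = { -1,-1/2,-7/16,-13/32,-25/64 | -3/8,-1/4,0 } so -49/128
G(rbbrrbbbr) = { -1,-1/2,-7/16,-13/32,-25/64 | -49/128,-3/8,-1/4,0 } so -99/256
G(rbbrrbbbrb) = { -1,-1/2,-7/16,-13/32,-25/64,-99/256 | -49/128,-3/8,-1/4,0 } so -197/512
G(rbbrrbbbrbr) = { -1,-1/2,-7/16,-13/32,-25/64,-99/256 | -197/512,-49/128,-3/8,-1/4,0 } so -395/1024
G(rbbrrbbbrbrr) = { -1,-1/2,-7/16,-13/32,-25/64,-99/256 | -395/1024,-197/512,-49/128,-3/8,-1/4,0 } so -791/2048
G(rbbrrbbbrbrrb) = { -1,-1/2,-7/16,-13/32,-25/64,-99/256,-791/2048 | -395/1024,-197/512,-49/128,-3/8,-1/4,0 } so -1581/4096
G(rbbrrbbbrbrrbb) = { -1,-1/2,-7/16,-13/32,-25/64,-99/256,-791/2048,-1581/4096 | -395/1024,-197/512,-49/128,-3/8,-1/4,0 } so -3161/8192

-3161/8192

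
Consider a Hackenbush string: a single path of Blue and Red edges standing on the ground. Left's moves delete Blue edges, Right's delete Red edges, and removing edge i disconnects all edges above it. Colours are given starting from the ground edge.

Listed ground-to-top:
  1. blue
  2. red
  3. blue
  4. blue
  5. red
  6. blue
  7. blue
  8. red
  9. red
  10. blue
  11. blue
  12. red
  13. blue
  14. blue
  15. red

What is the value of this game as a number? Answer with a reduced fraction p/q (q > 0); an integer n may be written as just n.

edge 1 of 15 (blue): { 0 | none } ⇒ 1
edge 2 of 15 (red): { 0 | 1 } ⇒ 1/2
edge 3 of 15 (blue): { 0; 1/2 | 1 } ⇒ 3/4
edge 4 of 15 (blue): { 0; 1/2; 3/4 | 1 } ⇒ 7/8
edge 5 of 15 (red): { 0; 1/2; 3/4 | 7/8; 1 } ⇒ 13/16
edge 6 of 15 (blue): { 0; 1/2; 3/4; 13/16 | 7/8; 1 } ⇒ 27/32
edge 7 of 15 (blue): { 0; 1/2; 3/4; 13/16; 27/32 | 7/8; 1 } ⇒ 55/64
edge 8 of 15 (red): { 0; 1/2; 3/4; 13/16; 27/32 | 55/64; 7/8; 1 } ⇒ 109/128
edge 9 of 15 (red): { 0; 1/2; 3/4; 13/16; 27/32 | 109/128; 55/64; 7/8; 1 } ⇒ 217/256
edge 10 of 15 (blue): { 0; 1/2; 3/4; 13/16; 27/32; 217/256 | 109/128; 55/64; 7/8; 1 } ⇒ 435/512
edge 11 of 15 (blue): { 0; 1/2; 3/4; 13/16; 27/32; 217/256; 435/512 | 109/128; 55/64; 7/8; 1 } ⇒ 871/1024
edge 12 of 15 (red): { 0; 1/2; 3/4; 13/16; 27/32; 217/256; 435/512 | 871/1024; 109/128; 55/64; 7/8; 1 } ⇒ 1741/2048
edge 13 of 15 (blue): { 0; 1/2; 3/4; 13/16; 27/32; 217/256; 435/512; 1741/2048 | 871/1024; 109/128; 55/64; 7/8; 1 } ⇒ 3483/4096
edge 14 of 15 (blue): { 0; 1/2; 3/4; 13/16; 27/32; 217/256; 435/512; 1741/2048; 3483/4096 | 871/1024; 109/128; 55/64; 7/8; 1 } ⇒ 6967/8192
edge 15 of 15 (red): { 0; 1/2; 3/4; 13/16; 27/32; 217/256; 435/512; 1741/2048; 3483/4096 | 6967/8192; 871/1024; 109/128; 55/64; 7/8; 1 } ⇒ 13933/16384

13933/16384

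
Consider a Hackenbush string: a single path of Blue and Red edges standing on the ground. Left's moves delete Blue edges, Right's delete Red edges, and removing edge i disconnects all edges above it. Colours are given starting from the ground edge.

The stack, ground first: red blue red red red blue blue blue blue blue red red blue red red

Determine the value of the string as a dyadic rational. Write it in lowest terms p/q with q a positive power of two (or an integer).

Recurse on prefixes of the 15-edge string red blue red red red blue blue blue blue blue red red blue red red:
step 1: add red to get r; options L={ none } R={ 0 } = -1
step 2: add blue to get rb; options L={ -1 } R={ 0 } = -1/2
step 3: add red to get rbr; options L={ -1 } R={ -1/2 0 } = -3/4
step 4: add red to get rbrr; options L={ -1 } R={ -3/4 -1/2 0 } = -7/8
step 5: add red to get rbrrr; options L={ -1 } R={ -7/8 -3/4 -1/2 0 } = -15/16
step 6: add blue to get rbrrrb; options L={ -1 -15/16 } R={ -7/8 -3/4 -1/2 0 } = -29/32
step 7: add blue to get rbrrrbb; options L={ -1 -15/16 -29/32 } R={ -7/8 -3/4 -1/2 0 } = -57/64
step 8: add blue to get rbrrrbbb; options L={ -1 -15/16 -29/32 -57/64 } R={ -7/8 -3/4 -1/2 0 } = -113/128
step 9: add blue to get rbrrrbbbb; options L={ -1 -15/16 -29/32 -57/64 -113/128 } R={ -7/8 -3/4 -1/2 0 } = -225/256
step 10: add blue to get rbrrrbbbbb; options L={ -1 -15/16 -29/32 -57/64 -113/128 -225/256 } R={ -7/8 -3/4 -1/2 0 } = -449/512
step 11: add red to get rbrrrbbbbbr; options L={ -1 -15/16 -29/32 -57/64 -113/128 -225/256 } R={ -449/512 -7/8 -3/4 -1/2 0 } = -899/1024
step 12: add red to get rbrrrbbbbbrr; options L={ -1 -15/16 -29/32 -57/64 -113/128 -225/256 } R={ -899/1024 -449/512 -7/8 -3/4 -1/2 0 } = -1799/2048
step 13: add blue to get rbrrrbbbbbrrb; options L={ -1 -15/16 -29/32 -57/64 -113/128 -225/256 -1799/2048 } R={ -899/1024 -449/512 -7/8 -3/4 -1/2 0 } = -3597/4096
step 14: add red to get rbrrrbbbbbrrbr; options L={ -1 -15/16 -29/32 -57/64 -113/128 -225/256 -1799/2048 } R={ -3597/4096 -899/1024 -449/512 -7/8 -3/4 -1/2 0 } = -7195/8192
step 15: add red to get rbrrrbbbbbrrbrr; options L={ -1 -15/16 -29/32 -57/64 -113/128 -225/256 -1799/2048 } R={ -7195/8192 -3597/4096 -899/1024 -449/512 -7/8 -3/4 -1/2 0 } = -14391/16384

-14391/16384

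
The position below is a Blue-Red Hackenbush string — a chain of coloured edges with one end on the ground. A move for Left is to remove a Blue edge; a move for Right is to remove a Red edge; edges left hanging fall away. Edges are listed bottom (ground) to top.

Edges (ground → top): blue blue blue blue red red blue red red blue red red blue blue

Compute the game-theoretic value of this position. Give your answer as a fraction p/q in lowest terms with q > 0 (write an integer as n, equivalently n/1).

1 of 14 · b · max L 0 · min R +∞ => 1
2 of 14 · bb · max L 1 · min R +∞ => 2
3 of 14 · bbb · max L 2 · min R +∞ => 3
4 of 14 · bbbb · max L 3 · min R +∞ => 4
5 of 14 · bbbbr · max L 3 · min R 4 => 7/2
6 of 14 · bbbbrr · max L 3 · min R 7/2 => 13/4
7 of 14 · bbbbrrb · max L 13/4 · min R 7/2 => 27/8
8 of 14 · bbbbrrbr · max L 13/4 · min R 27/8 => 53/16
9 of 14 · bbbbrrbrr · max L 13/4 · min R 53/16 => 105/32
10 of 14 · bbbbrrbrrb · max L 105/32 · min R 53/16 => 211/64
11 of 14 · bbbbrrbrrbr · max L 105/32 · min R 211/64 => 421/128
12 of 14 · bbbbrrbrrbrr · max L 105/32 · min R 421/128 => 841/256
13 of 14 · bbbbrrbrrbrrb · max L 841/256 · min R 421/128 => 1683/512
14 of 14 · bbbbrrbrrbrrbb · max L 1683/512 · min R 421/128 => 3367/1024

3367/1024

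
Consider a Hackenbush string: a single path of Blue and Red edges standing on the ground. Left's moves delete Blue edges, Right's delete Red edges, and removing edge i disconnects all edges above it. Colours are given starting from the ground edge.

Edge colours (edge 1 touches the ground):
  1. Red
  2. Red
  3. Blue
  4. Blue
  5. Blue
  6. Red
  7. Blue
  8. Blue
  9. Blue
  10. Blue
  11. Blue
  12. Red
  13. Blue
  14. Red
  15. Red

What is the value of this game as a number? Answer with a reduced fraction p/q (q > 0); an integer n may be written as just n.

Build value(s[:k]) for k = 1..15, string s = Red Red Blue Blue Blue Red Blue Blue Blue Blue Blue Red Blue Red Red.
1 of 15 · R · max L −∞ · min R 0 ⇒ -1
2 of 15 · RR · max L −∞ · min R -1 ⇒ -2
3 of 15 · RRB · max L -2 · min R -1 ⇒ -3/2
4 of 15 · RRBB · max L -3/2 · min R -1 ⇒ -5/4
5 of 15 · RRBBB · max L -5/4 · min R -1 ⇒ -9/8
6 of 15 · RRBBBR · max L -5/4 · min R -9/8 ⇒ -19/16
7 of 15 · RRBBBRB · max L -19/16 · min R -9/8 ⇒ -37/32
8 of 15 · RRBBBRBB · max L -37/32 · min R -9/8 ⇒ -73/64
9 of 15 · RRBBBRBBB · max L -73/64 · min R -9/8 ⇒ -145/128
10 of 15 · RRBBBRBBBB · max L -145/128 · min R -9/8 ⇒ -289/256
11 of 15 · RRBBBRBBBBB · max L -289/256 · min R -9/8 ⇒ -577/512
12 of 15 · RRBBBRBBBBBR · max L -289/256 · min R -577/512 ⇒ -1155/1024
13 of 15 · RRBBBRBBBBBRB · max L -1155/1024 · min R -577/512 ⇒ -2309/2048
14 of 15 · RRBBBRBBBBBRBR · max L -1155/1024 · min R -2309/2048 ⇒ -4619/4096
15 of 15 · RRBBBRBBBBBRBRR · max L -1155/1024 · min R -4619/4096 ⇒ -9239/8192

-9239/8192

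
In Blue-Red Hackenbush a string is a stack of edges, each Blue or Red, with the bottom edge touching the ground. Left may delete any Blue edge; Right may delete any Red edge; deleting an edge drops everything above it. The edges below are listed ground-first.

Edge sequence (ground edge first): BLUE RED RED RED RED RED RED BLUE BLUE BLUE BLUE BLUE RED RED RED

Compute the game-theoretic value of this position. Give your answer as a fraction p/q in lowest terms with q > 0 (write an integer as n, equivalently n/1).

497/16384

edge 1 of 15 (BLUE): { 0 | (no moves) } — 1
edge 2 of 15 (RED): { 0 | 1 } — 1/2
edge 3 of 15 (RED): { 0 | 1/2, 1 } — 1/4
edge 4 of 15 (RED): { 0 | 1/4, 1/2, 1 } — 1/8
edge 5 of 15 (RED): { 0 | 1/8, 1/4, 1/2, 1 } — 1/16
edge 6 of 15 (RED): { 0 | 1/16, 1/8, 1/4, 1/2, 1 } — 1/32
edge 7 of 15 (RED): { 0 | 1/32, 1/16, 1/8, 1/4, 1/2, 1 } — 1/64
edge 8 of 15 (BLUE): { 0, 1/64 | 1/32, 1/16, 1/8, 1/4, 1/2, 1 } — 3/128
edge 9 of 15 (BLUE): { 0, 1/64, 3/128 | 1/32, 1/16, 1/8, 1/4, 1/2, 1 } — 7/256
edge 10 of 15 (BLUE): { 0, 1/64, 3/128, 7/256 | 1/32, 1/16, 1/8, 1/4, 1/2, 1 } — 15/512
edge 11 of 15 (BLUE): { 0, 1/64, 3/128, 7/256, 15/512 | 1/32, 1/16, 1/8, 1/4, 1/2, 1 } — 31/1024
edge 12 of 15 (BLUE): { 0, 1/64, 3/128, 7/256, 15/512, 31/1024 | 1/32, 1/16, 1/8, 1/4, 1/2, 1 } — 63/2048
edge 13 of 15 (RED): { 0, 1/64, 3/128, 7/256, 15/512, 31/1024 | 63/2048, 1/32, 1/16, 1/8, 1/4, 1/2, 1 } — 125/4096
edge 14 of 15 (RED): { 0, 1/64, 3/128, 7/256, 15/512, 31/1024 | 125/4096, 63/2048, 1/32, 1/16, 1/8, 1/4, 1/2, 1 } — 249/8192
edge 15 of 15 (RED): { 0, 1/64, 3/128, 7/256, 15/512, 31/1024 | 249/8192, 125/4096, 63/2048, 1/32, 1/16, 1/8, 1/4, 1/2, 1 } — 497/16384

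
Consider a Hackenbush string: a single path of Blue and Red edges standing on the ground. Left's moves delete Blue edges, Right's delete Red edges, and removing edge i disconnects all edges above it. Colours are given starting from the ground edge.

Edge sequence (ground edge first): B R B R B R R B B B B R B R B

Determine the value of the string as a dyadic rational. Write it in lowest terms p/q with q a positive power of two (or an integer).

10731/16384

Prefix values for B R B R B R R B B B B R B R B via {L|R} + simplicity:
g_1 [B]  L=[0]  R=[·]  = 1
g_2 [BR]  L=[0]  R=[1]  = 1/2
g_3 [BRB]  L=[0; 1/2]  R=[1]  = 3/4
g_4 [BRBR]  L=[0; 1/2]  R=[3/4; 1]  = 5/8
g_5 [BRBRB]  L=[0; 1/2; 5/8]  R=[3/4; 1]  = 11/16
g_6 [BRBRBR]  L=[0; 1/2; 5/8]  R=[11/16; 3/4; 1]  = 21/32
g_7 [BRBRBRR]  L=[0; 1/2; 5/8]  R=[21/32; 11/16; 3/4; 1]  = 41/64
g_8 [BRBRBRRB]  L=[0; 1/2; 5/8; 41/64]  R=[21/32; 11/16; 3/4; 1]  = 83/128
g_9 [BRBRBRRBB]  L=[0; 1/2; 5/8; 41/64; 83/128]  R=[21/32; 11/16; 3/4; 1]  = 167/256
g_10 [BRBRBRRBBB]  L=[0; 1/2; 5/8; 41/64; 83/128; 167/256]  R=[21/32; 11/16; 3/4; 1]  = 335/512
g_11 [BRBRBRRBBBB]  L=[0; 1/2; 5/8; 41/64; 83/128; 167/256; 335/512]  R=[21/32; 11/16; 3/4; 1]  = 671/1024
g_12 [BRBRBRRBBBBR]  L=[0; 1/2; 5/8; 41/64; 83/128; 167/256; 335/512]  R=[671/1024; 21/32; 11/16; 3/4; 1]  = 1341/2048
g_13 [BRBRBRRBBBBRB]  L=[0; 1/2; 5/8; 41/64; 83/128; 167/256; 335/512; 1341/2048]  R=[671/1024; 21/32; 11/16; 3/4; 1]  = 2683/4096
g_14 [BRBRBRRBBBBRBR]  L=[0; 1/2; 5/8; 41/64; 83/128; 167/256; 335/512; 1341/2048]  R=[2683/4096; 671/1024; 21/32; 11/16; 3/4; 1]  = 5365/8192
g_15 [BRBRBRRBBBBRBRB]  L=[0; 1/2; 5/8; 41/64; 83/128; 167/256; 335/512; 1341/2048; 5365/8192]  R=[2683/4096; 671/1024; 21/32; 11/16; 3/4; 1]  = 10731/16384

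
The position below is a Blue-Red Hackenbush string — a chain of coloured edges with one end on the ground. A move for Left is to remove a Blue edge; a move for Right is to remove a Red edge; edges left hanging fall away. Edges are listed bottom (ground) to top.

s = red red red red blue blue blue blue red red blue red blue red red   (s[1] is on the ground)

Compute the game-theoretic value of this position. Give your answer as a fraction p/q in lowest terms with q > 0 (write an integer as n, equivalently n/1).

-6359/2048

Build v(s[:k]) for k = 1..15, string s = red red red red blue blue blue blue red red blue red blue red red.
v(r) = {  | 0 } → -1
v(rr) = {  | -1 0 } → -2
v(rrr) = {  | -2 -1 0 } → -3
v(rrrr) = {  | -3 -2 -1 0 } → -4
v(rrrrb) = { -4 | -3 -2 -1 0 } → -7/2
v(rrrrbb) = { -4 -7/2 | -3 -2 -1 0 } → -13/4
v(rrrrbbb) = { -4 -7/2 -13/4 | -3 -2 -1 0 } → -25/8
v(rrrrbbbb) = { -4 -7/2 -13/4 -25/8 | -3 -2 -1 0 } → -49/16
v(rrrrbbbbr) = { -4 -7/2 -13/4 -25/8 | -49/16 -3 -2 -1 0 } → -99/32
v(rrrrbbbbrr) = { -4 -7/2 -13/4 -25/8 | -99/32 -49/16 -3 -2 -1 0 } → -199/64
v(rrrrbbbbrrb) = { -4 -7/2 -13/4 -25/8 -199/64 | -99/32 -49/16 -3 -2 -1 0 } → -397/128
v(rrrrbbbbrrbr) = { -4 -7/2 -13/4 -25/8 -199/64 | -397/128 -99/32 -49/16 -3 -2 -1 0 } → -795/256
v(rrrrbbbbrrbrb) = { -4 -7/2 -13/4 -25/8 -199/64 -795/256 | -397/128 -99/32 -49/16 -3 -2 -1 0 } → -1589/512
v(rrrrbbbbrrbrbr) = { -4 -7/2 -13/4 -25/8 -199/64 -795/256 | -1589/512 -397/128 -99/32 -49/16 -3 -2 -1 0 } → -3179/1024
v(rrrrbbbbrrbrbrr) = { -4 -7/2 -13/4 -25/8 -199/64 -795/256 | -3179/1024 -1589/512 -397/128 -99/32 -49/16 -3 -2 -1 0 } → -6359/2048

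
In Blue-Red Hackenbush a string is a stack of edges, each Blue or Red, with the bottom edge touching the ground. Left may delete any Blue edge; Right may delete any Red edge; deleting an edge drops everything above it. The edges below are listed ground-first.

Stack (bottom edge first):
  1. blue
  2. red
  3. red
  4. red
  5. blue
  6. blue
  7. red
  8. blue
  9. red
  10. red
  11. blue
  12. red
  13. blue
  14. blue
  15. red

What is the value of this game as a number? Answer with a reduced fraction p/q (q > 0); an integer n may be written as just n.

3373/16384

Build G(s[:k]) for k = 1..15, string s = blue red red red blue blue red blue red red blue red blue blue red.
b: Left { 0 }, Right { — } = simplest 1
br: Left { 0 }, Right { 1 } = simplest 1/2
brr: Left { 0 }, Right { 1/2 1 } = simplest 1/4
brrr: Left { 0 }, Right { 1/4 1/2 1 } = simplest 1/8
brrrb: Left { 0 1/8 }, Right { 1/4 1/2 1 } = simplest 3/16
brrrbb: Left { 0 1/8 3/16 }, Right { 1/4 1/2 1 } = simplest 7/32
brrrbbr: Left { 0 1/8 3/16 }, Right { 7/32 1/4 1/2 1 } = simplest 13/64
brrrbbrb: Left { 0 1/8 3/16 13/64 }, Right { 7/32 1/4 1/2 1 } = simplest 27/128
brrrbbrbr: Left { 0 1/8 3/16 13/64 }, Right { 27/128 7/32 1/4 1/2 1 } = simplest 53/256
brrrbbrbrr: Left { 0 1/8 3/16 13/64 }, Right { 53/256 27/128 7/32 1/4 1/2 1 } = simplest 105/512
brrrbbrbrrb: Left { 0 1/8 3/16 13/64 105/512 }, Right { 53/256 27/128 7/32 1/4 1/2 1 } = simplest 211/1024
brrrbbrbrrbr: Left { 0 1/8 3/16 13/64 105/512 }, Right { 211/1024 53/256 27/128 7/32 1/4 1/2 1 } = simplest 421/2048
brrrbbrbrrbrb: Left { 0 1/8 3/16 13/64 105/512 421/2048 }, Right { 211/1024 53/256 27/128 7/32 1/4 1/2 1 } = simplest 843/4096
brrrbbrbrrbrbb: Left { 0 1/8 3/16 13/64 105/512 421/2048 843/4096 }, Right { 211/1024 53/256 27/128 7/32 1/4 1/2 1 } = simplest 1687/8192
brrrbbrbrrbrbbr: Left { 0 1/8 3/16 13/64 105/512 421/2048 843/4096 }, Right { 1687/8192 211/1024 53/256 27/128 7/32 1/4 1/2 1 } = simplest 3373/16384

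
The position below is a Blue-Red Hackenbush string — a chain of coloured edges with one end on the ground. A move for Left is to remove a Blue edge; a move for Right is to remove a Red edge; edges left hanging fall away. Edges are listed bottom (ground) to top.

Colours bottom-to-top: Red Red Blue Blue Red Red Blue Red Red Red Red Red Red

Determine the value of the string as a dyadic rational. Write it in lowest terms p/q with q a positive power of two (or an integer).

Recurse on prefixes of the 13-edge string Red Red Blue Blue Red Red Blue Red Red Red Red Red Red:
step 1: add Red to get R; options L={ — } R={ 0 } gives -1
step 2: add Red to get RR; options L={ — } R={ -1,0 } gives -2
step 3: add Blue to get RRB; options L={ -2 } R={ -1,0 } gives -3/2
step 4: add Blue to get RRBB; options L={ -2,-3/2 } R={ -1,0 } gives -5/4
step 5: add Red to get RRBBR; options L={ -2,-3/2 } R={ -5/4,-1,0 } gives -11/8
step 6: add Red to get RRBBRR; options L={ -2,-3/2 } R={ -11/8,-5/4,-1,0 } gives -23/16
step 7: add Blue to get RRBBRRB; options L={ -2,-3/2,-23/16 } R={ -11/8,-5/4,-1,0 } gives -45/32
step 8: add Red to get RRBBRRBR; options L={ -2,-3/2,-23/16 } R={ -45/32,-11/8,-5/4,-1,0 } gives -91/64
step 9: add Red to get RRBBRRBRR; options L={ -2,-3/2,-23/16 } R={ -91/64,-45/32,-11/8,-5/4,-1,0 } gives -183/128
step 10: add Red to get RRBBRRBRRR; options L={ -2,-3/2,-23/16 } R={ -183/128,-91/64,-45/32,-11/8,-5/4,-1,0 } gives -367/256
step 11: add Red to get RRBBRRBRRRR; options L={ -2,-3/2,-23/16 } R={ -367/256,-183/128,-91/64,-45/32,-11/8,-5/4,-1,0 } gives -735/512
step 12: add Red to get RRBBRRBRRRRR; options L={ -2,-3/2,-23/16 } R={ -735/512,-367/256,-183/128,-91/64,-45/32,-11/8,-5/4,-1,0 } gives -1471/1024
step 13: add Red to get RRBBRRBRRRRRR; options L={ -2,-3/2,-23/16 } R={ -1471/1024,-735/512,-367/256,-183/128,-91/64,-45/32,-11/8,-5/4,-1,0 } gives -2943/2048

-2943/2048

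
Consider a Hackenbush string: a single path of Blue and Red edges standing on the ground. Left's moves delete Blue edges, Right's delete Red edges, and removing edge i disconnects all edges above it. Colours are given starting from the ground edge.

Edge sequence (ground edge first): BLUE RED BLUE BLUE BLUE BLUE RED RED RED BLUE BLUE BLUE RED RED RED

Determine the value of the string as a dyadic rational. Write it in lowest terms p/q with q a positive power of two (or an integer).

Build v(s[:k]) for k = 1..15, string s = BLUE RED BLUE BLUE BLUE BLUE RED RED RED BLUE BLUE BLUE RED RED RED.
B: Left { 0 }, Right { · } — simplest 1
BR: Left { 0 }, Right { 1 } — simplest 1/2
BRB: Left { 0 1/2 }, Right { 1 } — simplest 3/4
BRBB: Left { 0 1/2 3/4 }, Right { 1 } — simplest 7/8
BRBBB: Left { 0 1/2 3/4 7/8 }, Right { 1 } — simplest 15/16
BRBBBB: Left { 0 1/2 3/4 7/8 15/16 }, Right { 1 } — simplest 31/32
BRBBBBR: Left { 0 1/2 3/4 7/8 15/16 }, Right { 31/32 1 } — simplest 61/64
BRBBBBRR: Left { 0 1/2 3/4 7/8 15/16 }, Right { 61/64 31/32 1 } — simplest 121/128
BRBBBBRRR: Left { 0 1/2 3/4 7/8 15/16 }, Right { 121/128 61/64 31/32 1 } — simplest 241/256
BRBBBBRRRB: Left { 0 1/2 3/4 7/8 15/16 241/256 }, Right { 121/128 61/64 31/32 1 } — simplest 483/512
BRBBBBRRRBB: Left { 0 1/2 3/4 7/8 15/16 241/256 483/512 }, Right { 121/128 61/64 31/32 1 } — simplest 967/1024
BRBBBBRRRBBB: Left { 0 1/2 3/4 7/8 15/16 241/256 483/512 967/1024 }, Right { 121/128 61/64 31/32 1 } — simplest 1935/2048
BRBBBBRRRBBBR: Left { 0 1/2 3/4 7/8 15/16 241/256 483/512 967/1024 }, Right { 1935/2048 121/128 61/64 31/32 1 } — simplest 3869/4096
BRBBBBRRRBBBRR: Left { 0 1/2 3/4 7/8 15/16 241/256 483/512 967/1024 }, Right { 3869/4096 1935/2048 121/128 61/64 31/32 1 } — simplest 7737/8192
BRBBBBRRRBBBRRR: Left { 0 1/2 3/4 7/8 15/16 241/256 483/512 967/1024 }, Right { 7737/8192 3869/4096 1935/2048 121/128 61/64 31/32 1 } — simplest 15473/16384

15473/16384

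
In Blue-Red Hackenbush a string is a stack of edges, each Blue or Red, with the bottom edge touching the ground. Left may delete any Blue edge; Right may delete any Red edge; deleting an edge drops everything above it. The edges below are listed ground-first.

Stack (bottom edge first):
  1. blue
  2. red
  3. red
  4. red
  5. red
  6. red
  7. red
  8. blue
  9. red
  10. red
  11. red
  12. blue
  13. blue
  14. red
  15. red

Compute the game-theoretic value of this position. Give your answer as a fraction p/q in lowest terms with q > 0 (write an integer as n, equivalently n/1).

Prefix values for blue red red red red red red blue red red red blue blue red red via {L|R} + simplicity:
step 1: add blue to get b; options L={ 0 } R={ none } => 1
step 2: add red to get br; options L={ 0 } R={ 1 } => 1/2
step 3: add red to get brr; options L={ 0 } R={ 1/2,1 } => 1/4
step 4: add red to get brrr; options L={ 0 } R={ 1/4,1/2,1 } => 1/8
step 5: add red to get brrrr; options L={ 0 } R={ 1/8,1/4,1/2,1 } => 1/16
step 6: add red to get brrrrr; options L={ 0 } R={ 1/16,1/8,1/4,1/2,1 } => 1/32
step 7: add red to get brrrrrr; options L={ 0 } R={ 1/32,1/16,1/8,1/4,1/2,1 } => 1/64
step 8: add blue to get brrrrrrb; options L={ 0,1/64 } R={ 1/32,1/16,1/8,1/4,1/2,1 } => 3/128
step 9: add red to get brrrrrrbr; options L={ 0,1/64 } R={ 3/128,1/32,1/16,1/8,1/4,1/2,1 } => 5/256
step 10: add red to get brrrrrrbrr; options L={ 0,1/64 } R={ 5/256,3/128,1/32,1/16,1/8,1/4,1/2,1 } => 9/512
step 11: add red to get brrrrrrbrrr; options L={ 0,1/64 } R={ 9/512,5/256,3/128,1/32,1/16,1/8,1/4,1/2,1 } => 17/1024
step 12: add blue to get brrrrrrbrrrb; options L={ 0,1/64,17/1024 } R={ 9/512,5/256,3/128,1/32,1/16,1/8,1/4,1/2,1 } => 35/2048
step 13: add blue to get brrrrrrbrrrbb; options L={ 0,1/64,17/1024,35/2048 } R={ 9/512,5/256,3/128,1/32,1/16,1/8,1/4,1/2,1 } => 71/4096
step 14: add red to get brrrrrrbrrrbbr; options L={ 0,1/64,17/1024,35/2048 } R={ 71/4096,9/512,5/256,3/128,1/32,1/16,1/8,1/4,1/2,1 } => 141/8192
step 15: add red to get brrrrrrbrrrbbrr; options L={ 0,1/64,17/1024,35/2048 } R={ 141/8192,71/4096,9/512,5/256,3/128,1/32,1/16,1/8,1/4,1/2,1 } => 281/16384

281/16384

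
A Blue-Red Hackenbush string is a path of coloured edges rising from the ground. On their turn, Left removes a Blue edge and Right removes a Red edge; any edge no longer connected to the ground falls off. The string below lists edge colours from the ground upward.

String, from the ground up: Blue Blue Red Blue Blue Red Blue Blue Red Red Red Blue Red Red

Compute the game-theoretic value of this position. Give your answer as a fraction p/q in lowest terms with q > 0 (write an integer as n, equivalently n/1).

7561/4096

1 of 14 · B · max L 0 · min R +∞ ⇒ 1
2 of 14 · BB · max L 1 · min R +∞ ⇒ 2
3 of 14 · BBR · max L 1 · min R 2 ⇒ 3/2
4 of 14 · BBRB · max L 3/2 · min R 2 ⇒ 7/4
5 of 14 · BBRBB · max L 7/4 · min R 2 ⇒ 15/8
6 of 14 · BBRBBR · max L 7/4 · min R 15/8 ⇒ 29/16
7 of 14 · BBRBBRB · max L 29/16 · min R 15/8 ⇒ 59/32
8 of 14 · BBRBBRBB · max L 59/32 · min R 15/8 ⇒ 119/64
9 of 14 · BBRBBRBBR · max L 59/32 · min R 119/64 ⇒ 237/128
10 of 14 · BBRBBRBBRR · max L 59/32 · min R 237/128 ⇒ 473/256
11 of 14 · BBRBBRBBRRR · max L 59/32 · min R 473/256 ⇒ 945/512
12 of 14 · BBRBBRBBRRRB · max L 945/512 · min R 473/256 ⇒ 1891/1024
13 of 14 · BBRBBRBBRRRBR · max L 945/512 · min R 1891/1024 ⇒ 3781/2048
14 of 14 · BBRBBRBBRRRBRR · max L 945/512 · min R 3781/2048 ⇒ 7561/4096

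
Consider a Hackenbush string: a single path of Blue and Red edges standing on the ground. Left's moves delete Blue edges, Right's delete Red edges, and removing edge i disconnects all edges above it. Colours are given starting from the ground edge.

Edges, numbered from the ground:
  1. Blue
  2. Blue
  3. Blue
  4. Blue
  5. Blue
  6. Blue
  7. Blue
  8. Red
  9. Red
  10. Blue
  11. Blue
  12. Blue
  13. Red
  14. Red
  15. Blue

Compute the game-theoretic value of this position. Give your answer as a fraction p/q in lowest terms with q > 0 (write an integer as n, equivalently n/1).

1651/256

step 1: add Blue to get B; options L={ 0 } R={  } → 1
step 2: add Blue to get BB; options L={ 0, 1 } R={  } → 2
step 3: add Blue to get BBB; options L={ 0, 1, 2 } R={  } → 3
step 4: add Blue to get BBBB; options L={ 0, 1, 2, 3 } R={  } → 4
step 5: add Blue to get BBBBB; options L={ 0, 1, 2, 3, 4 } R={  } → 5
step 6: add Blue to get BBBBBB; options L={ 0, 1, 2, 3, 4, 5 } R={  } → 6
step 7: add Blue to get BBBBBBB; options L={ 0, 1, 2, 3, 4, 5, 6 } R={  } → 7
step 8: add Red to get BBBBBBBR; options L={ 0, 1, 2, 3, 4, 5, 6 } R={ 7 } → 13/2
step 9: add Red to get BBBBBBBRR; options L={ 0, 1, 2, 3, 4, 5, 6 } R={ 13/2, 7 } → 25/4
step 10: add Blue to get BBBBBBBRRB; options L={ 0, 1, 2, 3, 4, 5, 6, 25/4 } R={ 13/2, 7 } → 51/8
step 11: add Blue to get BBBBBBBRRBB; options L={ 0, 1, 2, 3, 4, 5, 6, 25/4, 51/8 } R={ 13/2, 7 } → 103/16
step 12: add Blue to get BBBBBBBRRBBB; options L={ 0, 1, 2, 3, 4, 5, 6, 25/4, 51/8, 103/16 } R={ 13/2, 7 } → 207/32
step 13: add Red to get BBBBBBBRRBBBR; options L={ 0, 1, 2, 3, 4, 5, 6, 25/4, 51/8, 103/16 } R={ 207/32, 13/2, 7 } → 413/64
step 14: add Red to get BBBBBBBRRBBBRR; options L={ 0, 1, 2, 3, 4, 5, 6, 25/4, 51/8, 103/16 } R={ 413/64, 207/32, 13/2, 7 } → 825/128
step 15: add Blue to get BBBBBBBRRBBBRRB; options L={ 0, 1, 2, 3, 4, 5, 6, 25/4, 51/8, 103/16, 825/128 } R={ 413/64, 207/32, 13/2, 7 } → 1651/256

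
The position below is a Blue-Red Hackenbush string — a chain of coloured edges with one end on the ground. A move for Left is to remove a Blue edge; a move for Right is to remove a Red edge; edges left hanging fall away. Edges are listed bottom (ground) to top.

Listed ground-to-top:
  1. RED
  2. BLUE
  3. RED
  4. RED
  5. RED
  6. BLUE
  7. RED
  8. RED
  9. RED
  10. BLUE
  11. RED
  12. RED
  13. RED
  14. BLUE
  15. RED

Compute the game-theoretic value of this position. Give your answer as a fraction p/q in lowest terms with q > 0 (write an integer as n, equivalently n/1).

-15291/16384

edge 1 of 15 (RED): { · | 0 } = -1
edge 2 of 15 (BLUE): { -1 | 0 } = -1/2
edge 3 of 15 (RED): { -1 | -1/2 0 } = -3/4
edge 4 of 15 (RED): { -1 | -3/4 -1/2 0 } = -7/8
edge 5 of 15 (RED): { -1 | -7/8 -3/4 -1/2 0 } = -15/16
edge 6 of 15 (BLUE): { -1 -15/16 | -7/8 -3/4 -1/2 0 } = -29/32
edge 7 of 15 (RED): { -1 -15/16 | -29/32 -7/8 -3/4 -1/2 0 } = -59/64
edge 8 of 15 (RED): { -1 -15/16 | -59/64 -29/32 -7/8 -3/4 -1/2 0 } = -119/128
edge 9 of 15 (RED): { -1 -15/16 | -119/128 -59/64 -29/32 -7/8 -3/4 -1/2 0 } = -239/256
edge 10 of 15 (BLUE): { -1 -15/16 -239/256 | -119/128 -59/64 -29/32 -7/8 -3/4 -1/2 0 } = -477/512
edge 11 of 15 (RED): { -1 -15/16 -239/256 | -477/512 -119/128 -59/64 -29/32 -7/8 -3/4 -1/2 0 } = -955/1024
edge 12 of 15 (RED): { -1 -15/16 -239/256 | -955/1024 -477/512 -119/128 -59/64 -29/32 -7/8 -3/4 -1/2 0 } = -1911/2048
edge 13 of 15 (RED): { -1 -15/16 -239/256 | -1911/2048 -955/1024 -477/512 -119/128 -59/64 -29/32 -7/8 -3/4 -1/2 0 } = -3823/4096
edge 14 of 15 (BLUE): { -1 -15/16 -239/256 -3823/4096 | -1911/2048 -955/1024 -477/512 -119/128 -59/64 -29/32 -7/8 -3/4 -1/2 0 } = -7645/8192
edge 15 of 15 (RED): { -1 -15/16 -239/256 -3823/4096 | -7645/8192 -1911/2048 -955/1024 -477/512 -119/128 -59/64 -29/32 -7/8 -3/4 -1/2 0 } = -15291/16384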